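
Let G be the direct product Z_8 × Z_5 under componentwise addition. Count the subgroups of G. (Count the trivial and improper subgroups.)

8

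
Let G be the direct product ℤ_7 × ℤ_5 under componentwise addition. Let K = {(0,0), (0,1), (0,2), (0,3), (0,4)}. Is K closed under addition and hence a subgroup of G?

|K| = 5 divides |G| = 35, consistent with Lagrange.
K contains the identity, every element's inverse is in K, and K is closed under +: it is a subgroup.
In fact K = ⟨(0,1)⟩.

Yes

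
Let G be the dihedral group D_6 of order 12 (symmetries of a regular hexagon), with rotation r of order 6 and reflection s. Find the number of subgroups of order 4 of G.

3

|G| = 12 and 4 | 12, so subgroups of order 4 are possible by Lagrange.
The subgroups of order 4 are: {e, r^3, r^2s, r^5s}; {e, r^3, s, r^3s}; {e, r^3, rs, r^4s}.
So G has 3 subgroups of order 4.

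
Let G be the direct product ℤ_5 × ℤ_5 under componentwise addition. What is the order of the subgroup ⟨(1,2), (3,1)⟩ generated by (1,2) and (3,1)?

5

|⟨(1,2)⟩| = 5 and |⟨(3,1)⟩| = 5, so |H| is a multiple of lcm(5, 5) = 5 and divides |G| = 25.
Closing under the operation: H = {(0,0), (1,2), (2,4), (3,1), (4,3)}, so |H| = 5.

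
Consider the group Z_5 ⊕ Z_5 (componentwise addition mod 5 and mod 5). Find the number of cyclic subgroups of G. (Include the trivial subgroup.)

7

Group the elements of G by the cyclic subgroup they generate; each cyclic subgroup of order d accounts for φ(d) elements.
Cyclic subgroups by order — order 1: 1; order 5: 6.
Total: 7.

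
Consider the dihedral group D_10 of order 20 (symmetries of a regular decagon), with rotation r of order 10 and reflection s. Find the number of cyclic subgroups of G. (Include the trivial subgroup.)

A cyclic subgroup of order d is generated by each of its φ(d) elements of order d, so the cyclic subgroups of order d number (#elements of order d)/φ(d).
Cyclic subgroups by order — order 1: 1; order 2: 11; order 5: 1; order 10: 1.
Total: 14.

14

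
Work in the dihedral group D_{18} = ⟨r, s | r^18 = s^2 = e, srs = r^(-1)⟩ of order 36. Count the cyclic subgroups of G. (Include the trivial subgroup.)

24

Group the elements of G by the cyclic subgroup they generate; each cyclic subgroup of order d accounts for φ(d) elements.
Cyclic subgroups by order — order 1: 1; order 2: 19; order 3: 1; order 6: 1; order 9: 1; order 18: 1.
Total: 24.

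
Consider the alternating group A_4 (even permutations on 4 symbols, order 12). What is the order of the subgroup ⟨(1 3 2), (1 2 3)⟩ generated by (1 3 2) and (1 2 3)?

3

|⟨(1 3 2)⟩| = 3 and |⟨(1 2 3)⟩| = 3, so |H| is a multiple of lcm(3, 3) = 3 and divides |G| = 12.
Closing under the operation: H = {e, (1 2 3), (1 3 2)}, so |H| = 3.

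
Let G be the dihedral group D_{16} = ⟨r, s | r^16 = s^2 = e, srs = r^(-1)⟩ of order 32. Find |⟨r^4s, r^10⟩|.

|⟨r^4s⟩| = 2 and |⟨r^10⟩| = 8, so |H| is a multiple of lcm(2, 8) = 8 and divides |G| = 32.
Closing under the operation: H = {e, r^2, r^4, r^6, r^8, r^10, r^12, r^14, s, r^2s, r^4s, r^6s, r^8s, r^10s, r^12s, r^14s}, so |H| = 16.

16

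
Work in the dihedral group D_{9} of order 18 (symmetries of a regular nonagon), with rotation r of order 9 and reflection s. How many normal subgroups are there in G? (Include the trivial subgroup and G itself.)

G has 16 subgroups. Checking conjugation-invariance by order — order 1: 1/1 normal; order 2: 0/9 normal; order 3: 1/1 normal; order 6: 0/3 normal; order 9: 1/1 normal; order 18: 1/1 normal.
Total normal subgroups: 4.

4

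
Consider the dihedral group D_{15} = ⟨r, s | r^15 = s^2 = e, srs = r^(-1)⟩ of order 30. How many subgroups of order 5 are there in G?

1

|G| = 30 and 5 | 30, so subgroups of order 5 are possible by Lagrange.
The subgroups of order 5 are: {e, r^3, r^6, r^9, r^12}.
So G has 1 subgroup of order 5.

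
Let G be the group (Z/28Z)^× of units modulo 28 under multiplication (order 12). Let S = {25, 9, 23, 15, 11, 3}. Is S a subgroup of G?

No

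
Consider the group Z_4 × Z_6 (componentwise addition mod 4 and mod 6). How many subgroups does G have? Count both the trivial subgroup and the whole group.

16

|G| = 24, so by Lagrange every subgroup order divides 24. Divisors: 1, 2, 3, 4, 6, 8, 12, 24.
Subgroups by order — order 1: 1; order 2: 3; order 3: 1; order 4: 3; order 6: 3; order 8: 1; order 12: 3; order 24: 1.
Total: 1 + 3 + 1 + 3 + 3 + 1 + 3 + 1 = 16.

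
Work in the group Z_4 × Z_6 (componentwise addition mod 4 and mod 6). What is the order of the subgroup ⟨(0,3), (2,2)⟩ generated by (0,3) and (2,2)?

12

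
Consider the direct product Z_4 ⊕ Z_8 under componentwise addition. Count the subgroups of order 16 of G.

3

|G| = 32 and 16 | 32, so subgroups of order 16 are possible by Lagrange.
The subgroups of order 16 are: {(0,0), (0,1), (0,2), (0,3), (0,4), (0,5), (0,6), (0,7), (2,0), (2,1), (2,2), (2,3), (2,4), (2,5), (2,6), (2,7)}; {(0,0), (0,2), (0,4), (0,6), (1,0), (1,2), (1,4), (1,6), (2,0), (2,2), (2,4), (2,6), (3,0), (3,2), (3,4), (3,6)}; {(0,0), (0,2), (0,4), (0,6), (1,1), (1,3), (1,5), (1,7), (2,0), (2,2), (2,4), (2,6), (3,1), (3,3), (3,5), (3,7)}.
So G has 3 subgroups of order 16.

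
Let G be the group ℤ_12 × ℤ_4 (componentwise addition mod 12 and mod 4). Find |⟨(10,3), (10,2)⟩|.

|⟨(10,3)⟩| = 12 and |⟨(10,2)⟩| = 6, so |H| is a multiple of lcm(12, 6) = 12 and divides |G| = 48.
Closing under the operation: H = {(0,0), (0,1), (0,2), (0,3), (2,0), (2,1), (2,2), (2,3), (4,0), (4,1), (4,2), (4,3), (6,0), (6,1), (6,2), (6,3), (8,0), (8,1), (8,2), (8,3), (10,0), (10,1), (10,2), (10,3)}, so |H| = 24.

24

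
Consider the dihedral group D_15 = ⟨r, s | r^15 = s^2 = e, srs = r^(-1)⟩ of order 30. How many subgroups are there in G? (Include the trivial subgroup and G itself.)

28

|G| = 30, so by Lagrange every subgroup order divides 30. Divisors: 1, 2, 3, 5, 6, 10, 15, 30.
Subgroups by order — order 1: 1; order 2: 15; order 3: 1; order 5: 1; order 6: 5; order 10: 3; order 15: 1; order 30: 1.
Total: 1 + 15 + 1 + 1 + 5 + 3 + 1 + 1 = 28.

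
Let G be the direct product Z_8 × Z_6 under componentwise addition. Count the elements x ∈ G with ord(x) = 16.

0

An element (a,b) has order lcm(ord(a), ord(b)); count pairs with lcm equal to 16.
Enumerating gives 0 such elements.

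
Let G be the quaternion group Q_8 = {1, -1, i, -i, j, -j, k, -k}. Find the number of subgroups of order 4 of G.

|G| = 8 and 4 | 8, so subgroups of order 4 are possible by Lagrange.
The subgroups of order 4 are: {1, -1, i, -i}; {1, -1, j, -j}; {1, -1, k, -k}.
So G has 3 subgroups of order 4.

3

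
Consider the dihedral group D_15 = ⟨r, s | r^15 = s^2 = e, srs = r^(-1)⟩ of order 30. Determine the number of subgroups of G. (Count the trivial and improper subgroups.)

28

|G| = 30, so by Lagrange every subgroup order divides 30. Divisors: 1, 2, 3, 5, 6, 10, 15, 30.
Subgroups by order — order 1: 1; order 2: 15; order 3: 1; order 5: 1; order 6: 5; order 10: 3; order 15: 1; order 30: 1.
Total: 1 + 15 + 1 + 1 + 5 + 3 + 1 + 1 = 28.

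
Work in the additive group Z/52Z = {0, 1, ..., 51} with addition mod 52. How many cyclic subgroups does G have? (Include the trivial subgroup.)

Group the elements of G by the cyclic subgroup they generate; each cyclic subgroup of order d accounts for φ(d) elements.
Cyclic subgroups by order — order 1: 1; order 2: 1; order 4: 1; order 13: 1; order 26: 1; order 52: 1.
Total: 6.

6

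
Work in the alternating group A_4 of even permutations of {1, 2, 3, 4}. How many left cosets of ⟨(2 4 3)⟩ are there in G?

4

|⟨(2 4 3)⟩| = 3 and |G| = 12.
By Lagrange, [G : H] = |G|/|H| = 12/3 = 4.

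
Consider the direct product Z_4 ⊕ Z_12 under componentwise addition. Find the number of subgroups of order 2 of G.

3

|G| = 48 and 2 | 48, so subgroups of order 2 are possible by Lagrange.
The subgroups of order 2 are: {(0,0), (0,6)}; {(0,0), (2,0)}; {(0,0), (2,6)}.
So G has 3 subgroups of order 2.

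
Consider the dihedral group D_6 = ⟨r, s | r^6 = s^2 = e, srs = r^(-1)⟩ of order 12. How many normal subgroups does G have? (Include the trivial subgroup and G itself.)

G has 16 subgroups. Checking conjugation-invariance by order — order 1: 1/1 normal; order 2: 1/7 normal; order 3: 1/1 normal; order 4: 0/3 normal; order 6: 3/3 normal; order 12: 1/1 normal.
Total normal subgroups: 7.

7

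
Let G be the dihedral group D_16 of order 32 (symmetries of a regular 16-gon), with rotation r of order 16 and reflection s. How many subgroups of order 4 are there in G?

|G| = 32 and 4 | 32, so subgroups of order 4 are possible by Lagrange.
The subgroups of order 4 are: {e, r^8, r^2s, r^10s}; {e, r^8, r^3s, r^11s}; {e, r^4, r^8, r^12}; {e, r^8, r^4s, r^12s}; … (9 in all).
So G has 9 subgroups of order 4.

9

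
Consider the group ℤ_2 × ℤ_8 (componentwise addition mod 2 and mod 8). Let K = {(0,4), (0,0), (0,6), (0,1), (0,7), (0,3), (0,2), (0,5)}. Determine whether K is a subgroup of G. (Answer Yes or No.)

Yes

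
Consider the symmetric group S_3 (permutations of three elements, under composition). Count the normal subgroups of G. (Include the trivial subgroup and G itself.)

G has 6 subgroups. Checking conjugation-invariance by order — order 1: 1/1 normal; order 2: 0/3 normal; order 3: 1/1 normal; order 6: 1/1 normal.
Total normal subgroups: 3.

3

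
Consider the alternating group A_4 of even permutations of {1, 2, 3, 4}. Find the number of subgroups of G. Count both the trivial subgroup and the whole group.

|G| = 12, so by Lagrange every subgroup order divides 12. Divisors: 1, 2, 3, 4, 6, 12.
Subgroups by order — order 1: 1; order 2: 3; order 3: 4; order 4: 1; order 6: 0; order 12: 1.
Total: 1 + 3 + 4 + 1 + 0 + 1 = 10.

10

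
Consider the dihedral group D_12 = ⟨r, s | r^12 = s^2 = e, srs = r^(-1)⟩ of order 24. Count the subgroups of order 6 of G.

|G| = 24 and 6 | 24, so subgroups of order 6 are possible by Lagrange.
The subgroups of order 6 are: {e, r^2, r^4, r^6, r^8, r^10}; {e, r^4, r^8, r^2s, r^6s, r^10s}; {e, r^4, r^8, r^3s, r^7s, r^11s}; {e, r^4, r^8, s, r^4s, r^8s}; … (5 in all).
So G has 5 subgroups of order 6.

5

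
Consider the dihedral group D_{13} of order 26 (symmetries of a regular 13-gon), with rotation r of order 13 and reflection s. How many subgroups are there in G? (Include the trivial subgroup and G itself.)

|G| = 26, so by Lagrange every subgroup order divides 26. Divisors: 1, 2, 13, 26.
Subgroups by order — order 1: 1; order 2: 13; order 13: 1; order 26: 1.
Total: 1 + 13 + 1 + 1 = 16.

16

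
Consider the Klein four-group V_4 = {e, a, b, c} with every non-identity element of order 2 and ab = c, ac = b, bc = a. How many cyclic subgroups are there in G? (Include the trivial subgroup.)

4

Each element a generates a cyclic subgroup ⟨a⟩; distinct elements may generate the same one (a cyclic group of order d has φ(d) generators).
Cyclic subgroups by order — order 1: 1; order 2: 3.
Total: 4.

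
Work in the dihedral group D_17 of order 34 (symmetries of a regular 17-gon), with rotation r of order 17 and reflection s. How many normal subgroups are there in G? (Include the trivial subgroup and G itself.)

3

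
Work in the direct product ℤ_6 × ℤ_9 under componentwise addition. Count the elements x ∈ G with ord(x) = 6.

An element (a,b) has order lcm(ord(a), ord(b)); count pairs with lcm equal to 6.
Enumerating gives 8 such elements.

8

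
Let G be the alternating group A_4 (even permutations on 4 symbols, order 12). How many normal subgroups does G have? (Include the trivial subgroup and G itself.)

3

G has 10 subgroups. Checking conjugation-invariance by order — order 1: 1/1 normal; order 2: 0/3 normal; order 3: 0/4 normal; order 4: 1/1 normal; order 12: 1/1 normal.
Total normal subgroups: 3.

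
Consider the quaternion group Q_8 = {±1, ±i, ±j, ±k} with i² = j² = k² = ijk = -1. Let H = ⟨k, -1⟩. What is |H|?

|⟨k⟩| = 4 and |⟨-1⟩| = 2, so |H| is a multiple of lcm(4, 2) = 4 and divides |G| = 8.
Closing under the operation: H = {1, -1, k, -k}, so |H| = 4.

4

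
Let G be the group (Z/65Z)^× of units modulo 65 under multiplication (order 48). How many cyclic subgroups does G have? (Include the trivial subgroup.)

20

A cyclic subgroup of order d is generated by each of its φ(d) elements of order d, so the cyclic subgroups of order d number (#elements of order d)/φ(d).
Cyclic subgroups by order — order 1: 1; order 2: 3; order 3: 1; order 4: 6; order 6: 3; order 12: 6.
Total: 20.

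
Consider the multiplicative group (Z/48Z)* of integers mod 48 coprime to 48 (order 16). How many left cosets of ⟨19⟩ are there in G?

|⟨19⟩| = 4 and |G| = 16.
By Lagrange, [G : H] = |G|/|H| = 16/4 = 4.

4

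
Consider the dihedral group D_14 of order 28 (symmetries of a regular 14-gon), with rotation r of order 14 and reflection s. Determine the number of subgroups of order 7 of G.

1

|G| = 28 and 7 | 28, so subgroups of order 7 are possible by Lagrange.
The subgroups of order 7 are: {e, r^2, r^4, r^6, r^8, r^10, r^12}.
So G has 1 subgroup of order 7.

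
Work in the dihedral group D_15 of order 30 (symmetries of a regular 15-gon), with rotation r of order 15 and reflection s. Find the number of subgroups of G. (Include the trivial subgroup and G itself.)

28

|G| = 30, so by Lagrange every subgroup order divides 30. Divisors: 1, 2, 3, 5, 6, 10, 15, 30.
Subgroups by order — order 1: 1; order 2: 15; order 3: 1; order 5: 1; order 6: 5; order 10: 3; order 15: 1; order 30: 1.
Total: 1 + 15 + 1 + 1 + 5 + 3 + 1 + 1 = 28.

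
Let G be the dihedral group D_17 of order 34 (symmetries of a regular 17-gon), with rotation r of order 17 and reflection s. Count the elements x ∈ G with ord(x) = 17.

Enumerating element orders in G gives 16 elements of order 17.

16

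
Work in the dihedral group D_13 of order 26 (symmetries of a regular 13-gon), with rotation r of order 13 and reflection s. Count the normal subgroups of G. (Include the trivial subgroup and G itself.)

3

G has 16 subgroups. Checking conjugation-invariance by order — order 1: 1/1 normal; order 2: 0/13 normal; order 13: 1/1 normal; order 26: 1/1 normal.
Total normal subgroups: 3.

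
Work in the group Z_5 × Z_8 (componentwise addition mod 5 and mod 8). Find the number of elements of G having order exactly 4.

2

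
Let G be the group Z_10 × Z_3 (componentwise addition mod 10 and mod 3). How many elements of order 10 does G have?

An element (a,b) has order lcm(ord(a), ord(b)); count pairs with lcm equal to 10.
Enumerating gives 4 such elements.

4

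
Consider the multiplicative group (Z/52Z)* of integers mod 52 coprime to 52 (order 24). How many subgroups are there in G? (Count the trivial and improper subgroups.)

|G| = 24, so by Lagrange every subgroup order divides 24. Divisors: 1, 2, 3, 4, 6, 8, 12, 24.
Subgroups by order — order 1: 1; order 2: 3; order 3: 1; order 4: 3; order 6: 3; order 8: 1; order 12: 3; order 24: 1.
Total: 1 + 3 + 1 + 3 + 3 + 1 + 3 + 1 = 16.

16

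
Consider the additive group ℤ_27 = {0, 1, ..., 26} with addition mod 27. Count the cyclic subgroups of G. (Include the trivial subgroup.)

A cyclic subgroup of order d is generated by each of its φ(d) elements of order d, so the cyclic subgroups of order d number (#elements of order d)/φ(d).
Cyclic subgroups by order — order 1: 1; order 3: 1; order 9: 1; order 27: 1.
Total: 4.

4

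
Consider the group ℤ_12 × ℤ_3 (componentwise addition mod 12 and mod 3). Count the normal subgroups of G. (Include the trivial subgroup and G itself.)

G is abelian, so every subgroup is normal.
G has 18 subgroups in total, hence 18 normal subgroups.

18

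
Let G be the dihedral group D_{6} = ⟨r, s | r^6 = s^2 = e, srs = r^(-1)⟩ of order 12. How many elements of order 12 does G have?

0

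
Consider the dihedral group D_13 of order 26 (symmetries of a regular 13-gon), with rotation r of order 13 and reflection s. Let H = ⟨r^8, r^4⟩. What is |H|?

13

|⟨r^8⟩| = 13 and |⟨r^4⟩| = 13, so |H| is a multiple of lcm(13, 13) = 13 and divides |G| = 26.
Closing under the operation: H = {e, r, r^2, r^3, r^4, r^5, r^6, r^7, r^8, r^9, r^10, r^11, r^12}, so |H| = 13.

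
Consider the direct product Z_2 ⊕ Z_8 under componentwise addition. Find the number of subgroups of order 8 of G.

|G| = 16 and 8 | 16, so subgroups of order 8 are possible by Lagrange.
The subgroups of order 8 are: {(0,0), (0,1), (0,2), (0,3), (0,4), (0,5), (0,6), (0,7)}; {(0,0), (0,2), (0,4), (0,6), (1,0), (1,2), (1,4), (1,6)}; {(0,0), (0,2), (0,4), (0,6), (1,1), (1,3), (1,5), (1,7)}.
So G has 3 subgroups of order 8.

3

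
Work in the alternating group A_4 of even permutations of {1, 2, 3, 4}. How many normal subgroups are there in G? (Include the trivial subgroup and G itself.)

3

G has 10 subgroups. Checking conjugation-invariance by order — order 1: 1/1 normal; order 2: 0/3 normal; order 3: 0/4 normal; order 4: 1/1 normal; order 12: 1/1 normal.
Total normal subgroups: 3.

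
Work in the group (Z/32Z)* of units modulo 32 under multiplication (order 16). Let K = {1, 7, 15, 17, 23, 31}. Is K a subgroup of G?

|K| = 6 does not divide |G| = 16, so by Lagrange K is not a subgroup.

No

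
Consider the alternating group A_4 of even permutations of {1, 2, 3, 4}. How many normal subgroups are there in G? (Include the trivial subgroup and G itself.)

3

G has 10 subgroups. Checking conjugation-invariance by order — order 1: 1/1 normal; order 2: 0/3 normal; order 3: 0/4 normal; order 4: 1/1 normal; order 12: 1/1 normal.
Total normal subgroups: 3.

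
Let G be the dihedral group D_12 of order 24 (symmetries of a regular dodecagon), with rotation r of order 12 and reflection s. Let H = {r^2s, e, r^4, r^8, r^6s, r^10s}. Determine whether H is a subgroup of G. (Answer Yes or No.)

Yes

|H| = 6 divides |G| = 24, consistent with Lagrange.
H contains the identity, every element's inverse is in H, and H is closed under ·: it is a subgroup.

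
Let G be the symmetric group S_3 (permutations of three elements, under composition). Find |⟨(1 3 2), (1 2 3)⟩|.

3

|⟨(1 3 2)⟩| = 3 and |⟨(1 2 3)⟩| = 3, so |H| is a multiple of lcm(3, 3) = 3 and divides |G| = 6.
Closing under the operation: H = {e, (1 2 3), (1 3 2)}, so |H| = 3.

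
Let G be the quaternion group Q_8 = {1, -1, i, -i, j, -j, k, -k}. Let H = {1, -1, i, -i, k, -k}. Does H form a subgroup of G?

No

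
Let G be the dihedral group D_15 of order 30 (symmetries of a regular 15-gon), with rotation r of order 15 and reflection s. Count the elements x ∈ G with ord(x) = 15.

8

The elements of order 15 are: r, r^2, r^4, r^7, r^8, r^11, r^13, r^14.
That's 8.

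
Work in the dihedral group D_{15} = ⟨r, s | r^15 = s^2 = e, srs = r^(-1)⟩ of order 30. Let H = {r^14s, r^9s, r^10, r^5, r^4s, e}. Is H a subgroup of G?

Yes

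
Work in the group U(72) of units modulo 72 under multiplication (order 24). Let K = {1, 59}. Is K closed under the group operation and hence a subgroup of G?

59 ∈ K but its inverse 11 ∉ K, so K is not a subgroup.

No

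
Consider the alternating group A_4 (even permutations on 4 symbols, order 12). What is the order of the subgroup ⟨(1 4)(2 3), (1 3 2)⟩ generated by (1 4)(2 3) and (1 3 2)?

12

|⟨(1 4)(2 3)⟩| = 2 and |⟨(1 3 2)⟩| = 3, so |H| is a multiple of lcm(2, 3) = 6 and divides |G| = 12.
Closing {(1 4)(2 3), (1 3 2)} under the group operation gives all of G, so |H| = 12.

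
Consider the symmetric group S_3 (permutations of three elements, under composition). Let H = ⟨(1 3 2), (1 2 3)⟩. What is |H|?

|⟨(1 3 2)⟩| = 3 and |⟨(1 2 3)⟩| = 3, so |H| is a multiple of lcm(3, 3) = 3 and divides |G| = 6.
Closing under the operation: H = {e, (1 2 3), (1 3 2)}, so |H| = 3.

3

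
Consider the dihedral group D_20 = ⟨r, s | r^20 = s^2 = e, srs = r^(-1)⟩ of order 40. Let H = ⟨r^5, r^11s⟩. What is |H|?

8

|⟨r^5⟩| = 4 and |⟨r^11s⟩| = 2, so |H| is a multiple of lcm(4, 2) = 4 and divides |G| = 40.
Closing under the operation: H = {e, r^5, r^10, r^15, rs, r^6s, r^11s, r^16s}, so |H| = 8.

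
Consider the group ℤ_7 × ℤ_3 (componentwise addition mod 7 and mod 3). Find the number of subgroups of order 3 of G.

1

|G| = 21 and 3 | 21, so subgroups of order 3 are possible by Lagrange.
The subgroups of order 3 are: {(0,0), (0,1), (0,2)}.
So G has 1 subgroup of order 3.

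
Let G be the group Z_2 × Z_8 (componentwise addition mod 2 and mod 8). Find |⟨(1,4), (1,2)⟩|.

8

|⟨(1,4)⟩| = 2 and |⟨(1,2)⟩| = 4, so |H| is a multiple of lcm(2, 4) = 4 and divides |G| = 16.
Closing under the operation: H = {(0,0), (0,2), (0,4), (0,6), (1,0), (1,2), (1,4), (1,6)}, so |H| = 8.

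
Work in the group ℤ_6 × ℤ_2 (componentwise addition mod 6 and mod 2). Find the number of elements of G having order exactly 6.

6

An element (a,b) has order lcm(ord(a), ord(b)); count pairs with lcm equal to 6.
Enumerating gives 6 such elements.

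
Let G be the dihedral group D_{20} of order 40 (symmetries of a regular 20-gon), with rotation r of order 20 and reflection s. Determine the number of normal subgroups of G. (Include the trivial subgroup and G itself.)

G has 48 subgroups. Checking conjugation-invariance by order — order 1: 1/1 normal; order 2: 1/21 normal; order 4: 1/11 normal; order 5: 1/1 normal; order 8: 0/5 normal; order 10: 1/5 normal; order 20: 3/3 normal; order 40: 1/1 normal.
Total normal subgroups: 9.

9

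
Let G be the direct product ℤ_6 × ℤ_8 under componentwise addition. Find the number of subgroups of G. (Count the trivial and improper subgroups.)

22

|G| = 48, so by Lagrange every subgroup order divides 48. Divisors: 1, 2, 3, 4, 6, 8, 12, 16, 24, 48.
Subgroups by order — order 1: 1; order 2: 3; order 3: 1; order 4: 3; order 6: 3; order 8: 3; order 12: 3; order 16: 1; order 24: 3; order 48: 1.
Total: 1 + 3 + 1 + 3 + 3 + 3 + 3 + 1 + 3 + 1 = 22.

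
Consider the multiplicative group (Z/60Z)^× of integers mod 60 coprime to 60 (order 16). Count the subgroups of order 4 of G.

11

|G| = 16 and 4 | 16, so subgroups of order 4 are possible by Lagrange.
The subgroups of order 4 are: {1, 11, 19, 29}; {1, 11, 31, 41}; {1, 11, 49, 59}; {1, 13, 37, 49}; … (11 in all).
So G has 11 subgroups of order 4.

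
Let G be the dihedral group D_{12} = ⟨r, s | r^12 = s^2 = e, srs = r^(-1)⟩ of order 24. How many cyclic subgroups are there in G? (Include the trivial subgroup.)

A cyclic subgroup of order d is generated by each of its φ(d) elements of order d, so the cyclic subgroups of order d number (#elements of order d)/φ(d).
Cyclic subgroups by order — order 1: 1; order 2: 13; order 3: 1; order 4: 1; order 6: 1; order 12: 1.
Total: 18.

18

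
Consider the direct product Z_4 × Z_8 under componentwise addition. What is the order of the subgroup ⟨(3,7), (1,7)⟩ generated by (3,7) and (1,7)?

|⟨(3,7)⟩| = 8 and |⟨(1,7)⟩| = 8, so |H| is a multiple of lcm(8, 8) = 8 and divides |G| = 32.
Closing under the operation: H = {(0,0), (0,2), (0,4), (0,6), (1,1), (1,3), (1,5), (1,7), (2,0), (2,2), (2,4), (2,6), (3,1), (3,3), (3,5), (3,7)}, so |H| = 16.

16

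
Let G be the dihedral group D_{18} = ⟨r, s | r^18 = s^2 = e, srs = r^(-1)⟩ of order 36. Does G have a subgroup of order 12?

Yes

12 | 36. A subgroup of order 12 is {e, r^3, r^6, r^9, r^12, r^15, rs, r^4s, r^7s, r^10s, r^13s, r^16s}.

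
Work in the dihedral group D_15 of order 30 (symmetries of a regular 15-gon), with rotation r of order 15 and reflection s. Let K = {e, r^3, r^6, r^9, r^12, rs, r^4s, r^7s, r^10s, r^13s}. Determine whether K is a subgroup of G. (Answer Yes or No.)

Yes

|K| = 10 divides |G| = 30, consistent with Lagrange.
K contains the identity, every element's inverse is in K, and K is closed under ·: it is a subgroup.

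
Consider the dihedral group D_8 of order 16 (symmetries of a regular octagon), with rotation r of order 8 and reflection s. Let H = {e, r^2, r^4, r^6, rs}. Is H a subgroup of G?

No

|H| = 5 does not divide |G| = 16, so by Lagrange H is not a subgroup.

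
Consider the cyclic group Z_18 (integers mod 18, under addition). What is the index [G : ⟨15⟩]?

3

|⟨15⟩| = 6 and |G| = 18.
By Lagrange, [G : H] = |G|/|H| = 18/6 = 3.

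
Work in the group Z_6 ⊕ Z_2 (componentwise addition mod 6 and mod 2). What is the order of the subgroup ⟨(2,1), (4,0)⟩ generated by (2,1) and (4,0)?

6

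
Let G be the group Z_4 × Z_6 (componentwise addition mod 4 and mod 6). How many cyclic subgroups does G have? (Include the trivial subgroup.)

12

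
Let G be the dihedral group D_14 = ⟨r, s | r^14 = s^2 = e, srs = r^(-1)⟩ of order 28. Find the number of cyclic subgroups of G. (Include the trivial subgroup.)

A cyclic subgroup of order d is generated by each of its φ(d) elements of order d, so the cyclic subgroups of order d number (#elements of order d)/φ(d).
Cyclic subgroups by order — order 1: 1; order 2: 15; order 7: 1; order 14: 1.
Total: 18.

18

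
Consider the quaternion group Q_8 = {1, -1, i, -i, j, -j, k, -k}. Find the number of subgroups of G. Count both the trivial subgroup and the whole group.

6

|G| = 8, so by Lagrange every subgroup order divides 8. Divisors: 1, 2, 4, 8.
Subgroups by order — order 1: 1; order 2: 1; order 4: 3; order 8: 1.
Total: 1 + 1 + 3 + 1 = 6.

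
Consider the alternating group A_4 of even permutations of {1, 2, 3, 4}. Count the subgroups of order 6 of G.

0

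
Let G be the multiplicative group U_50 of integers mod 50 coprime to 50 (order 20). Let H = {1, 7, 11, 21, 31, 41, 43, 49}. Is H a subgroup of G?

No

|H| = 8 does not divide |G| = 20, so by Lagrange H is not a subgroup.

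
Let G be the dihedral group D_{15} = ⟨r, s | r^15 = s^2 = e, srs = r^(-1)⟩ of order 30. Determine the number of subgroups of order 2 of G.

|G| = 30 and 2 | 30, so subgroups of order 2 are possible by Lagrange.
The subgroups of order 2 are: {e, r^10s}; {e, r^11s}; {e, r^12s}; {e, r^13s}; … (15 in all).
So G has 15 subgroups of order 2.

15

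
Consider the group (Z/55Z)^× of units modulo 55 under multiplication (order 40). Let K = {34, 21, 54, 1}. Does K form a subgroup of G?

Yes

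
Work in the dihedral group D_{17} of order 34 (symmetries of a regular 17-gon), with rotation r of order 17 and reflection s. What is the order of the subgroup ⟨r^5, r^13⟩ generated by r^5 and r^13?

|⟨r^5⟩| = 17 and |⟨r^13⟩| = 17, so |H| is a multiple of lcm(17, 17) = 17 and divides |G| = 34.
Closing under the operation: H = {e, r, r^2, r^3, r^4, r^5, r^6, r^7, r^8, r^9, r^10, r^11, r^12, r^13, r^14, r^15, r^16}, so |H| = 17.

17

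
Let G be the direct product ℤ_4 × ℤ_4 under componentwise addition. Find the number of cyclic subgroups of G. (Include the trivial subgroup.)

10

Each element a generates a cyclic subgroup ⟨a⟩; distinct elements may generate the same one (a cyclic group of order d has φ(d) generators).
Cyclic subgroups by order — order 1: 1; order 2: 3; order 4: 6.
Total: 10.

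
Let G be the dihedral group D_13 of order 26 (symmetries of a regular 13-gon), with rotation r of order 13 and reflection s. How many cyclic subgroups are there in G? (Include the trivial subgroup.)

15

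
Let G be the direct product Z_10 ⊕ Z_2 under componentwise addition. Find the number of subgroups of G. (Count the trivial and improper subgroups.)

|G| = 20, so by Lagrange every subgroup order divides 20. Divisors: 1, 2, 4, 5, 10, 20.
Subgroups by order — order 1: 1; order 2: 3; order 4: 1; order 5: 1; order 10: 3; order 20: 1.
Total: 1 + 3 + 1 + 1 + 3 + 1 = 10.

10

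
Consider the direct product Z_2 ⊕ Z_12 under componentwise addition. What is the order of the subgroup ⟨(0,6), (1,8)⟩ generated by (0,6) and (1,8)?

12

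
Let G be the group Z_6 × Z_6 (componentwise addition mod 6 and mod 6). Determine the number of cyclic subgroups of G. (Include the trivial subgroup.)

20

A cyclic subgroup of order d is generated by each of its φ(d) elements of order d, so the cyclic subgroups of order d number (#elements of order d)/φ(d).
Cyclic subgroups by order — order 1: 1; order 2: 3; order 3: 4; order 6: 12.
Total: 20.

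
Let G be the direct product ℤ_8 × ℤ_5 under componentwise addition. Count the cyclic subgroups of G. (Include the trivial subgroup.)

8

A cyclic subgroup of order d is generated by each of its φ(d) elements of order d, so the cyclic subgroups of order d number (#elements of order d)/φ(d).
Cyclic subgroups by order — order 1: 1; order 2: 1; order 4: 1; order 5: 1; order 8: 1; order 10: 1; order 20: 1; order 40: 1.
Total: 8.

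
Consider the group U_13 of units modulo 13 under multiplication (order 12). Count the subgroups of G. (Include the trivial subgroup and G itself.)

6

|G| = 12, so by Lagrange every subgroup order divides 12. Divisors: 1, 2, 3, 4, 6, 12.
Subgroups by order — order 1: 1; order 2: 1; order 3: 1; order 4: 1; order 6: 1; order 12: 1.
Total: 1 + 1 + 1 + 1 + 1 + 1 = 6.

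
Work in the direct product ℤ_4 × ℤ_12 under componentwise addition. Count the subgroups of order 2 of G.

|G| = 48 and 2 | 48, so subgroups of order 2 are possible by Lagrange.
The subgroups of order 2 are: {(0,0), (0,6)}; {(0,0), (2,0)}; {(0,0), (2,6)}.
So G has 3 subgroups of order 2.

3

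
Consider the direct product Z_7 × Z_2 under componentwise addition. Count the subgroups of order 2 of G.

|G| = 14 and 2 | 14, so subgroups of order 2 are possible by Lagrange.
The subgroups of order 2 are: {(0,0), (0,1)}.
So G has 1 subgroup of order 2.

1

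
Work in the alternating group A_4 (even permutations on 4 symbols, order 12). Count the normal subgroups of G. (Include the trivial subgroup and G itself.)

3

G has 10 subgroups. Checking conjugation-invariance by order — order 1: 1/1 normal; order 2: 0/3 normal; order 3: 0/4 normal; order 4: 1/1 normal; order 12: 1/1 normal.
Total normal subgroups: 3.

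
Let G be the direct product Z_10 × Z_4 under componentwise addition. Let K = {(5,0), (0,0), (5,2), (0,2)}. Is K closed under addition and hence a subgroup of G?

|K| = 4 divides |G| = 40, consistent with Lagrange.
K contains the identity, every element's inverse is in K, and K is closed under +: it is a subgroup.

Yes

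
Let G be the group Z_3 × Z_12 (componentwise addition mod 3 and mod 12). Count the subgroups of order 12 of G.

4

|G| = 36 and 12 | 36, so subgroups of order 12 are possible by Lagrange.
The subgroups of order 12 are: {(0,0), (0,1), (0,2), (0,3), (0,4), (0,5), (0,6), (0,7), (0,8), (0,9), (0,10), (0,11)}; {(0,0), (0,3), (0,6), (0,9), (1,0), (1,3), (1,6), (1,9), (2,0), (2,3), (2,6), (2,9)}; {(0,0), (0,3), (0,6), (0,9), (1,1), (1,4), (1,7), (1,10), (2,2), (2,5), (2,8), (2,11)}; {(0,0), (0,3), (0,6), (0,9), (1,2), (1,5), (1,8), (1,11), (2,1), (2,4), (2,7), (2,10)}.
So G has 4 subgroups of order 12.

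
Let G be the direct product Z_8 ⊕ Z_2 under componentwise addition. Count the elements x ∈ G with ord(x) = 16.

0

An element (a,b) has order lcm(ord(a), ord(b)); count pairs with lcm equal to 16.
Enumerating gives 0 such elements.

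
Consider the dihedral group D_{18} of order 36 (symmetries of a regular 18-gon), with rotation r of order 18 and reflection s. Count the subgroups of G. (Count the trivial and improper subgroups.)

|G| = 36, so by Lagrange every subgroup order divides 36. Divisors: 1, 2, 3, 4, 6, 9, 12, 18, 36.
Subgroups by order — order 1: 1; order 2: 19; order 3: 1; order 4: 9; order 6: 7; order 9: 1; order 12: 3; order 18: 3; order 36: 1.
Total: 1 + 19 + 1 + 9 + 7 + 1 + 3 + 3 + 1 = 45.

45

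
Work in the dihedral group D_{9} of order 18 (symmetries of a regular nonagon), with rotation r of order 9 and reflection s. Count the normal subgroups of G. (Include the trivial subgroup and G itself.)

G has 16 subgroups. Checking conjugation-invariance by order — order 1: 1/1 normal; order 2: 0/9 normal; order 3: 1/1 normal; order 6: 0/3 normal; order 9: 1/1 normal; order 18: 1/1 normal.
Total normal subgroups: 4.

4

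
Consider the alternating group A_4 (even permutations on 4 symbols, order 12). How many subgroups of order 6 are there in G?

0

|G| = 12 and 6 | 12, so subgroups of order 6 are possible by Lagrange.
Checking all subgroups of G, none has order 6.
So G has 0 subgroups of order 6.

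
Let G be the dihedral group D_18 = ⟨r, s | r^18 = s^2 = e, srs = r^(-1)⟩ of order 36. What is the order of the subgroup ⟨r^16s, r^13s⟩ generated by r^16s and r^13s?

12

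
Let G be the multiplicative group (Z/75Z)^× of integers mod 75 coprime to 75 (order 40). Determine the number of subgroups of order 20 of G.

|G| = 40 and 20 | 40, so subgroups of order 20 are possible by Lagrange.
The subgroups of order 20 are: {1, 4, 11, 14, 16, 19, 26, 29, 31, 34, 41, 44, 46, 49, 56, 59, 61, 64, 71, 74}; {1, 4, 7, 13, 16, 19, 22, 28, 31, 34, 37, 43, 46, 49, 52, 58, 61, 64, 67, 73}; {1, 2, 4, 8, 16, 17, 19, 23, 31, 32, 34, 38, 46, 47, 49, 53, 61, 62, 64, 68}.
So G has 3 subgroups of order 20.

3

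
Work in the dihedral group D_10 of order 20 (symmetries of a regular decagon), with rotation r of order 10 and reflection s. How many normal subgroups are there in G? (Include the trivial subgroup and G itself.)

7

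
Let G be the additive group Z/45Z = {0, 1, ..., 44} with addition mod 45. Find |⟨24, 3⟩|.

15

|⟨24⟩| = 15 and |⟨3⟩| = 15, so |H| is a multiple of lcm(15, 15) = 15 and divides |G| = 45.
Closing under the operation: H = {0, 3, 6, 9, 12, 15, 18, 21, 24, 27, 30, 33, 36, 39, 42}, so |H| = 15.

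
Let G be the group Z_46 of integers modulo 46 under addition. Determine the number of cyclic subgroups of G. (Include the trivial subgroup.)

4

Group the elements of G by the cyclic subgroup they generate; each cyclic subgroup of order d accounts for φ(d) elements.
Cyclic subgroups by order — order 1: 1; order 2: 1; order 23: 1; order 46: 1.
Total: 4.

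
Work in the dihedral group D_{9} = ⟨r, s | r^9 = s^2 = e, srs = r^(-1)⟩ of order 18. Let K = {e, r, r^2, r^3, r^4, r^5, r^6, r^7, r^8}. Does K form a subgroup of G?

Yes

|K| = 9 divides |G| = 18, consistent with Lagrange.
K contains the identity, every element's inverse is in K, and K is closed under ·: it is a subgroup.
In fact K = ⟨r^4⟩.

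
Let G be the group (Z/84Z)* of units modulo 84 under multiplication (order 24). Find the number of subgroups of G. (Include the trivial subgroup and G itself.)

|G| = 24, so by Lagrange every subgroup order divides 24. Divisors: 1, 2, 3, 4, 6, 8, 12, 24.
Subgroups by order — order 1: 1; order 2: 7; order 3: 1; order 4: 7; order 6: 7; order 8: 1; order 12: 7; order 24: 1.
Total: 1 + 7 + 1 + 7 + 7 + 1 + 7 + 1 = 32.

32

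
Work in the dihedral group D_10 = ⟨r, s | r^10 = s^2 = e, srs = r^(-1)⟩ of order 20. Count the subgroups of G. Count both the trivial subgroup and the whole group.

22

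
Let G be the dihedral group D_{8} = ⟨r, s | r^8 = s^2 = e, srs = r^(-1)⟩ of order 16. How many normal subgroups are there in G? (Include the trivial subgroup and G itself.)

G has 19 subgroups. Checking conjugation-invariance by order — order 1: 1/1 normal; order 2: 1/9 normal; order 4: 1/5 normal; order 8: 3/3 normal; order 16: 1/1 normal.
Total normal subgroups: 7.

7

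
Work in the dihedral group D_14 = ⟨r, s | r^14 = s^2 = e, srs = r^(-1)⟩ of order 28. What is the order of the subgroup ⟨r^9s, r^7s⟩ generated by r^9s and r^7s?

14

|⟨r^9s⟩| = 2 and |⟨r^7s⟩| = 2, so |H| is a multiple of lcm(2, 2) = 2 and divides |G| = 28.
Closing under the operation: H = {e, r^2, r^4, r^6, r^8, r^10, r^12, rs, r^3s, r^5s, r^7s, r^9s, r^11s, r^13s}, so |H| = 14.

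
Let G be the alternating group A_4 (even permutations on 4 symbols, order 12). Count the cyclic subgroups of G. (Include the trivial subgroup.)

8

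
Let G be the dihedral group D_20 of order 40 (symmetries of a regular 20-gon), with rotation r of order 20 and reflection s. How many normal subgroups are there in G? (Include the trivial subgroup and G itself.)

9

G has 48 subgroups. Checking conjugation-invariance by order — order 1: 1/1 normal; order 2: 1/21 normal; order 4: 1/11 normal; order 5: 1/1 normal; order 8: 0/5 normal; order 10: 1/5 normal; order 20: 3/3 normal; order 40: 1/1 normal.
Total normal subgroups: 9.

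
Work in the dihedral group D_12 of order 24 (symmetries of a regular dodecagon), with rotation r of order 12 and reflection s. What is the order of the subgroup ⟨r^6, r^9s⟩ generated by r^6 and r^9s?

|⟨r^6⟩| = 2 and |⟨r^9s⟩| = 2, so |H| is a multiple of lcm(2, 2) = 2 and divides |G| = 24.
Closing under the operation: H = {e, r^6, r^3s, r^9s}, so |H| = 4.

4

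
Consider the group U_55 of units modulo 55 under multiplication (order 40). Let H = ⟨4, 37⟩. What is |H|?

|⟨4⟩| = 10 and |⟨37⟩| = 20, so |H| is a multiple of lcm(10, 20) = 20 and divides |G| = 40.
Closing under the operation: H = {1, 3, 4, 9, 12, 14, 16, 23, 26, 27, 31, 34, 36, 37, 38, 42, 47, 48, 49, 53}, so |H| = 20.

20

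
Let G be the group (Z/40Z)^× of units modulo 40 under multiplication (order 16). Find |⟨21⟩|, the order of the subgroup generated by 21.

Compute successive powers of 21 mod 40: 21, 1; 21^2 ≡ 1 (mod 40).
So |⟨21⟩| = 2.

2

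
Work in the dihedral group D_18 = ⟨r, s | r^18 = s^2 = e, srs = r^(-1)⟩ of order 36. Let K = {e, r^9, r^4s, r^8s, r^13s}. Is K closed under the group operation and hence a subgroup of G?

|K| = 5 does not divide |G| = 36, so by Lagrange K is not a subgroup.

No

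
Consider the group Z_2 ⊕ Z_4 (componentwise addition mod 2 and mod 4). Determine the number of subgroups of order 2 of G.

3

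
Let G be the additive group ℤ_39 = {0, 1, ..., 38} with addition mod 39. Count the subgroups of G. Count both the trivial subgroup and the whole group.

Subgroups of the cyclic group ℤ_39 correspond bijectively to divisors of 39.
Divisors of 39: 1, 3, 13, 39.
So ℤ_39 has 4 subgroups.

4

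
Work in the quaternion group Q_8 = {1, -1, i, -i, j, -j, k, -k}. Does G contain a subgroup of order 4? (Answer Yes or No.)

4 | 8. A subgroup of order 4 is {1, -1, i, -i}.

Yes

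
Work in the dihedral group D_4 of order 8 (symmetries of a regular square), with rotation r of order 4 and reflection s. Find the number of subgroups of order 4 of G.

3

|G| = 8 and 4 | 8, so subgroups of order 4 are possible by Lagrange.
The subgroups of order 4 are: {e, r, r^2, r^3}; {e, r^2, s, r^2s}; {e, r^2, rs, r^3s}.
So G has 3 subgroups of order 4.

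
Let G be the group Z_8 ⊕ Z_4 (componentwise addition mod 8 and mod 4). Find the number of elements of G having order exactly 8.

An element (a,b) has order lcm(ord(a), ord(b)); count pairs with lcm equal to 8.
Enumerating gives 16 such elements.

16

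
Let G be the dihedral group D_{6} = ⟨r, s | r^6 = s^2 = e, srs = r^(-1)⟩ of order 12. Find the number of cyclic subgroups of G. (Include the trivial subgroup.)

10

Group the elements of G by the cyclic subgroup they generate; each cyclic subgroup of order d accounts for φ(d) elements.
Cyclic subgroups by order — order 1: 1; order 2: 7; order 3: 1; order 6: 1.
Total: 10.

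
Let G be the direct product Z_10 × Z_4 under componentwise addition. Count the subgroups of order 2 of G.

|G| = 40 and 2 | 40, so subgroups of order 2 are possible by Lagrange.
The subgroups of order 2 are: {(0,0), (0,2)}; {(0,0), (5,0)}; {(0,0), (5,2)}.
So G has 3 subgroups of order 2.

3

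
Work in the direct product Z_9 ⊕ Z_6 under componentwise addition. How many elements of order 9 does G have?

18

An element (a,b) has order lcm(ord(a), ord(b)); count pairs with lcm equal to 9.
Enumerating gives 18 such elements.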